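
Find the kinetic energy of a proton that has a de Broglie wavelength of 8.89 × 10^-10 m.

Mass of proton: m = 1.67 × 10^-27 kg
1.66 × 10^-22 J (or 1.04 × 10^-3 eV)

From λ = h/√(2mKE), we solve for KE:

λ² = h²/(2mKE)
KE = h²/(2mλ²)
KE = (6.626 × 10^-34 J·s)² / (2 × 1.67 × 10^-27 kg × (8.89 × 10^-10 m)²)
KE = 1.66 × 10^-22 J
KE = 1.04 × 10^-3 eV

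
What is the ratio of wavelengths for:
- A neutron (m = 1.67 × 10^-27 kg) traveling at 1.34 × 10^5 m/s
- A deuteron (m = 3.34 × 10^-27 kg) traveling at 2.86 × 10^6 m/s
λ₁/λ₂ = 42.7

Using λ = h/(mv):

λ₁ = h/(m₁v₁) = 2.96 × 10^-12 m
λ₂ = h/(m₂v₂) = 6.94 × 10^-14 m

Ratio λ₁/λ₂ = (m₂v₂)/(m₁v₁)
         = (3.34 × 10^-27 kg × 2.86 × 10^6 m/s) / (1.67 × 10^-27 kg × 1.34 × 10^5 m/s)
         = 42.7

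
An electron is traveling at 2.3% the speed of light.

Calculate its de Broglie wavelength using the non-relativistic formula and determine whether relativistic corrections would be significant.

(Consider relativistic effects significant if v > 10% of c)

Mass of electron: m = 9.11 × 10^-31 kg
No, relativistic corrections are not needed.

Using the non-relativistic de Broglie formula λ = h/(mv):

v = 2.3% × c = 6.895 × 10^6 m/s

λ = h/(mv)
λ = (6.626 × 10^-34 J·s) / (9.11 × 10^-31 kg × 6.895 × 10^6 m/s)
λ = 1.05 × 10^-10 m

Since v = 2.3% of c < 10% of c, relativistic corrections are NOT significant and this non-relativistic result is a good approximation.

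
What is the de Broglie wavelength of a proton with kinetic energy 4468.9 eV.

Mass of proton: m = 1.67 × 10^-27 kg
4.28 × 10^-13 m

Using λ = h/√(2mKE):

First convert KE to Joules: KE = 4468.9 eV = 7.160 × 10^-16 J

λ = h/√(2mKE)
λ = (6.626 × 10^-34 J·s) / √(2 × 1.67 × 10^-27 kg × 7.160 × 10^-16 J)
λ = 4.28 × 10^-13 m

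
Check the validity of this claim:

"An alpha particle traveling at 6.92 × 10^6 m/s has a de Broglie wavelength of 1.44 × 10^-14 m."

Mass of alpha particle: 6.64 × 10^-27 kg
True

The claim is correct.

Using λ = h/(mv):
λ = (6.626 × 10^-34 J·s) / (6.64 × 10^-27 kg × 6.92 × 10^6 m/s)
λ = 1.44 × 10^-14 m

This matches the claimed value.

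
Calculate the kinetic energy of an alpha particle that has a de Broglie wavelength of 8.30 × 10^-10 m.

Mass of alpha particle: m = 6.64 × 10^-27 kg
4.80 × 10^-23 J (or 3.00 × 10^-4 eV)

From λ = h/√(2mKE), we solve for KE:

λ² = h²/(2mKE)
KE = h²/(2mλ²)
KE = (6.626 × 10^-34 J·s)² / (2 × 6.64 × 10^-27 kg × (8.30 × 10^-10 m)²)
KE = 4.80 × 10^-23 J
KE = 3.00 × 10^-4 eV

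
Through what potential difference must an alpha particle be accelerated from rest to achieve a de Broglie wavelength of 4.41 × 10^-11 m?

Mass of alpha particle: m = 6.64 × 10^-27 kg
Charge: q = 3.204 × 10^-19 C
5.31 × 10^-2 V

From λ = h/√(2mqV), we solve for V:

λ² = h²/(2mqV)
V = h²/(2mqλ²)
V = (6.626 × 10^-34 J·s)² / (2 × 6.64 × 10^-27 kg × 3.204 × 10^-19 C × (4.41 × 10^-11 m)²)
V = 5.31 × 10^-2 V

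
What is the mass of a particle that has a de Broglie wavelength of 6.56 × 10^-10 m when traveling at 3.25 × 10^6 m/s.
3.11 × 10^-31 kg

From the de Broglie relation λ = h/(mv), we solve for m:

m = h/(λv)
m = (6.626 × 10^-34 J·s) / (6.56 × 10^-10 m × 3.25 × 10^6 m/s)
m = 3.11 × 10^-31 kg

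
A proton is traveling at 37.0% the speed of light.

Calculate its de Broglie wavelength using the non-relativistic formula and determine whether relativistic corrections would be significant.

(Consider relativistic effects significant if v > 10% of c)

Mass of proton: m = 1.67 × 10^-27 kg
Yes, relativistic corrections are needed.

Using the non-relativistic de Broglie formula λ = h/(mv):

v = 37.0% × c = 1.109 × 10^8 m/s

λ = h/(mv)
λ = (6.626 × 10^-34 J·s) / (1.67 × 10^-27 kg × 1.109 × 10^8 m/s)
λ = 3.58 × 10^-15 m

Since v = 37.0% of c > 10% of c, relativistic corrections ARE significant and the actual wavelength would differ from this non-relativistic estimate.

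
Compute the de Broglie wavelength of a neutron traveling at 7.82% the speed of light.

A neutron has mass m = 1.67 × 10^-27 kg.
1.69 × 10^-14 m

Using the de Broglie relation λ = h/(mv):

v = 7.82% × c = 2.344 × 10^7 m/s

λ = h/(mv)
λ = (6.626 × 10^-34 J·s) / (1.67 × 10^-27 kg × 2.344 × 10^7 m/s)
λ = 1.69 × 10^-14 m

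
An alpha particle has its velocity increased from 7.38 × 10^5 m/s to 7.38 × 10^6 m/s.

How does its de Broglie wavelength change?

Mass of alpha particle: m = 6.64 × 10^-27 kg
The wavelength decreases by a factor of 10.

Using λ = h/(mv):

Initial wavelength: λ₁ = h/(mv₁) = 1.35 × 10^-13 m
Final wavelength: λ₂ = h/(mv₂) = 1.35 × 10^-14 m

Since λ ∝ 1/v, when velocity increases by a factor of 10, the wavelength decreases by a factor of 10.

λ₂/λ₁ = v₁/v₂ = 1/10

The wavelength decreases by a factor of 10.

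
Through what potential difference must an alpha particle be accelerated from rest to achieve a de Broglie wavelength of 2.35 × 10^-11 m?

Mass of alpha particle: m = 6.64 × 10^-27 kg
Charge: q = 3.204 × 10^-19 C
1.87 × 10^-1 V

From λ = h/√(2mqV), we solve for V:

λ² = h²/(2mqV)
V = h²/(2mqλ²)
V = (6.626 × 10^-34 J·s)² / (2 × 6.64 × 10^-27 kg × 3.204 × 10^-19 C × (2.35 × 10^-11 m)²)
V = 1.87 × 10^-1 V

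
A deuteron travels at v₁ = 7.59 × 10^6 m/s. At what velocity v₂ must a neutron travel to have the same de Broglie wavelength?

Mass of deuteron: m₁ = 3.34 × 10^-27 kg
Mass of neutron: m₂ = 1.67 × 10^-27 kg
v₂ = 1.52 × 10^7 m/s

For equal de Broglie wavelengths: λ₁ = λ₂

h/(m₁v₁) = h/(m₂v₂)
m₁v₁ = m₂v₂
v₂ = v₁ · (m₁/m₂)

v₂ = 7.59 × 10^6 m/s × (3.34 × 10^-27 kg / 1.67 × 10^-27 kg)
v₂ = 1.52 × 10^7 m/s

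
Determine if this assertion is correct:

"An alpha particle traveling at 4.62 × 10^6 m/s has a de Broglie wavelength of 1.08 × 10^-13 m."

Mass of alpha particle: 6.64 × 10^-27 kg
False

The claim is incorrect.

Using λ = h/(mv):
λ = (6.626 × 10^-34 J·s) / (6.64 × 10^-27 kg × 4.62 × 10^6 m/s)
λ = 2.16 × 10^-14 m

The actual wavelength differs from the claimed 1.08 × 10^-13 m.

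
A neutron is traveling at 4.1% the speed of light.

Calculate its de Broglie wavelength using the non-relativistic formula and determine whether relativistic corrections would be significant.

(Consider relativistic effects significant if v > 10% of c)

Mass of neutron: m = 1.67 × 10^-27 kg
No, relativistic corrections are not needed.

Using the non-relativistic de Broglie formula λ = h/(mv):

v = 4.1% × c = 1.229 × 10^7 m/s

λ = h/(mv)
λ = (6.626 × 10^-34 J·s) / (1.67 × 10^-27 kg × 1.229 × 10^7 m/s)
λ = 3.23 × 10^-14 m

Since v = 4.1% of c < 10% of c, relativistic corrections are NOT significant and this non-relativistic result is a good approximation.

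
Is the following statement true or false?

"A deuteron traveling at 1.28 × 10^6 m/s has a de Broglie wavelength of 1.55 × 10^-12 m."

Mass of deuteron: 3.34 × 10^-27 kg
False

The claim is incorrect.

Using λ = h/(mv):
λ = (6.626 × 10^-34 J·s) / (3.34 × 10^-27 kg × 1.28 × 10^6 m/s)
λ = 1.55 × 10^-13 m

The actual wavelength differs from the claimed 1.55 × 10^-12 m.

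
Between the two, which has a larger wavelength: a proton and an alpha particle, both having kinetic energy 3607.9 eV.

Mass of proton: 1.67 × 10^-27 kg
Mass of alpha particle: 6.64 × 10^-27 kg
The proton has the longer wavelength.

Using λ = h/√(2mKE):

For proton: λ₁ = h/√(2m₁KE) = 4.77 × 10^-13 m
For alpha particle: λ₂ = h/√(2m₂KE) = 2.39 × 10^-13 m

Since λ ∝ 1/√m at constant kinetic energy, the lighter particle has the longer wavelength.

The proton has the longer de Broglie wavelength.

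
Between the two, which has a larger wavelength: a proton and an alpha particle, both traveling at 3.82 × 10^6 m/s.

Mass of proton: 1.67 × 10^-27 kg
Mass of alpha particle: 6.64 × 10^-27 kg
The proton has the longer wavelength.

Using λ = h/(mv), since both particles have the same velocity, the wavelength depends only on mass.

For proton: λ₁ = h/(m₁v) = 1.04 × 10^-13 m
For alpha particle: λ₂ = h/(m₂v) = 2.61 × 10^-14 m

Since λ ∝ 1/m at constant velocity, the lighter particle has the longer wavelength.

The proton has the longer de Broglie wavelength.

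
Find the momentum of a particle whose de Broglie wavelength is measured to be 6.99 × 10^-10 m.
9.48 × 10^-25 kg·m/s

From the de Broglie relation λ = h/p, we solve for p:

p = h/λ
p = (6.626 × 10^-34 J·s) / (6.99 × 10^-10 m)
p = 9.48 × 10^-25 kg·m/s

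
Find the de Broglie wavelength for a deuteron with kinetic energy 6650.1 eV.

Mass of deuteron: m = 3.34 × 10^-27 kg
2.48 × 10^-13 m

Using λ = h/√(2mKE):

First convert KE to Joules: KE = 6650.1 eV = 1.065 × 10^-15 J

λ = h/√(2mKE)
λ = (6.626 × 10^-34 J·s) / √(2 × 3.34 × 10^-27 kg × 1.065 × 10^-15 J)
λ = 2.48 × 10^-13 m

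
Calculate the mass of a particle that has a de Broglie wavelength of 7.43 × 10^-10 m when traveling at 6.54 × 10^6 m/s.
1.36 × 10^-31 kg

From the de Broglie relation λ = h/(mv), we solve for m:

m = h/(λv)
m = (6.626 × 10^-34 J·s) / (7.43 × 10^-10 m × 6.54 × 10^6 m/s)
m = 1.36 × 10^-31 kg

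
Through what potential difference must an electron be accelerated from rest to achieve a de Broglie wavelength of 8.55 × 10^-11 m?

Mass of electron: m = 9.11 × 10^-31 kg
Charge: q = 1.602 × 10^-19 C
206 V

From λ = h/√(2mqV), we solve for V:

λ² = h²/(2mqV)
V = h²/(2mqλ²)
V = (6.626 × 10^-34 J·s)² / (2 × 9.11 × 10^-31 kg × 1.602 × 10^-19 C × (8.55 × 10^-11 m)²)
V = 206 V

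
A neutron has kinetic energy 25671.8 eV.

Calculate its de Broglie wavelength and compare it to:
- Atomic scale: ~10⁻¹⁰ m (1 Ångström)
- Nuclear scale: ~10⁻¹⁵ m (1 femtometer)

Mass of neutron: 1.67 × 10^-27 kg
λ = 1.79 × 10^-13 m, which is between nuclear and atomic scales.

Using λ = h/√(2mKE):

KE = 25671.8 eV = 4.113 × 10^-15 J

λ = h/√(2mKE)
λ = (6.626 × 10^-34 J·s) / √(2 × 1.67 × 10^-27 kg × 4.113 × 10^-15 J)
λ = 1.79 × 10^-13 m

Comparison:
- Atomic scale (10⁻¹⁰ m): λ is 0.0018× this size
- Nuclear scale (10⁻¹⁵ m): λ is 1.8e+02× this size

The wavelength is between nuclear and atomic scales.

This wavelength is appropriate for probing atomic structure but too large for nuclear physics experiments.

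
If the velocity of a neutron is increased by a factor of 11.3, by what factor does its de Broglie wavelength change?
The wavelength decreases by a factor of 11.3.

From λ = h/(mv), the wavelength is inversely proportional to velocity:

λ ∝ 1/v

If v → 11.3v, then λ → λ/11.3

When velocity is increased by a factor of 11.3, the wavelength decreases by a factor of 11.3.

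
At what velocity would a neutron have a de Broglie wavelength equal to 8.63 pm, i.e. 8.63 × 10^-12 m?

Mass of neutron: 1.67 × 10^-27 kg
4.60 × 10^4 m/s

From λ = h/(mv), solve for v:

v = h/(mλ)
v = (6.626 × 10^-34 J·s) / (1.67 × 10^-27 kg × 8.63 × 10^-12 m)
v = 4.60 × 10^4 m/s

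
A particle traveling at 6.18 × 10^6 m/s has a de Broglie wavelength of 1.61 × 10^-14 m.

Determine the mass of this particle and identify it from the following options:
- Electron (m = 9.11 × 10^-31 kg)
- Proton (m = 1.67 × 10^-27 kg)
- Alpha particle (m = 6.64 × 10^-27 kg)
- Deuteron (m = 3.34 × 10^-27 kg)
The particle is an alpha particle.

From λ = h/(mv), solve for mass:

m = h/(λv)
m = (6.626 × 10^-34 J·s) / (1.61 × 10^-14 m × 6.18 × 10^6 m/s)
m = 6.66 × 10^-27 kg

Comparing with the listed masses, this is closest to an alpha particle.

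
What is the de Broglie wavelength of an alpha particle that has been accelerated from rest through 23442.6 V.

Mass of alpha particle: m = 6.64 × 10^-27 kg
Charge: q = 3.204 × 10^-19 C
6.63 × 10^-14 m

When a particle is accelerated through voltage V, it gains kinetic energy KE = qV.

The de Broglie wavelength is then λ = h/√(2mqV):

λ = h/√(2mqV)
λ = (6.626 × 10^-34 J·s) / √(2 × 6.64 × 10^-27 kg × 3.204 × 10^-19 C × 23442.6 V)
λ = 6.63 × 10^-14 m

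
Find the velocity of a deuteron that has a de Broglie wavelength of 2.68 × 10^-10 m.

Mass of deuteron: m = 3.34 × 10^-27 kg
7.40 × 10^2 m/s

From the de Broglie relation λ = h/(mv), we solve for v:

v = h/(mλ)
v = (6.626 × 10^-34 J·s) / (3.34 × 10^-27 kg × 2.68 × 10^-10 m)
v = 7.40 × 10^2 m/s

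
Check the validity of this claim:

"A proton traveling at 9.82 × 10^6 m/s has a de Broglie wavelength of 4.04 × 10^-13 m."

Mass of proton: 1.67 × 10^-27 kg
False

The claim is incorrect.

Using λ = h/(mv):
λ = (6.626 × 10^-34 J·s) / (1.67 × 10^-27 kg × 9.82 × 10^6 m/s)
λ = 4.04 × 10^-14 m

The actual wavelength differs from the claimed 4.04 × 10^-13 m.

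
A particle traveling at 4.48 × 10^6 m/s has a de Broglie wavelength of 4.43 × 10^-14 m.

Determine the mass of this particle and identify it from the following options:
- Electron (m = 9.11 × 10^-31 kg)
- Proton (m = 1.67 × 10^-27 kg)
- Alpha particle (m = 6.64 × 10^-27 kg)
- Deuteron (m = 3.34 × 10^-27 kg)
The particle is a deuteron.

From λ = h/(mv), solve for mass:

m = h/(λv)
m = (6.626 × 10^-34 J·s) / (4.43 × 10^-14 m × 4.48 × 10^6 m/s)
m = 3.34 × 10^-27 kg

Comparing with the listed masses, this is closest to a deuteron.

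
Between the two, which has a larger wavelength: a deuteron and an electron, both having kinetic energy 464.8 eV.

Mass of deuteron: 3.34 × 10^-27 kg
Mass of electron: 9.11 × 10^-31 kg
The electron has the longer wavelength.

Using λ = h/√(2mKE):

For deuteron: λ₁ = h/√(2m₁KE) = 9.39 × 10^-13 m
For electron: λ₂ = h/√(2m₂KE) = 5.69 × 10^-11 m

Since λ ∝ 1/√m at constant kinetic energy, the lighter particle has the longer wavelength.

The electron has the longer de Broglie wavelength.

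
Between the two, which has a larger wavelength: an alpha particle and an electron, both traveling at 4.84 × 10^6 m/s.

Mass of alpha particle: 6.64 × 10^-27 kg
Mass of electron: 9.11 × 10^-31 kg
The electron has the longer wavelength.

Using λ = h/(mv), since both particles have the same velocity, the wavelength depends only on mass.

For alpha particle: λ₁ = h/(m₁v) = 2.06 × 10^-14 m
For electron: λ₂ = h/(m₂v) = 1.50 × 10^-10 m

Since λ ∝ 1/m at constant velocity, the lighter particle has the longer wavelength.

The electron has the longer de Broglie wavelength.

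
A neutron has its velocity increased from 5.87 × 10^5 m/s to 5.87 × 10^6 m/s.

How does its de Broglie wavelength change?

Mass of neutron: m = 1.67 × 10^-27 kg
The wavelength decreases by a factor of 10.

Using λ = h/(mv):

Initial wavelength: λ₁ = h/(mv₁) = 6.76 × 10^-13 m
Final wavelength: λ₂ = h/(mv₂) = 6.76 × 10^-14 m

Since λ ∝ 1/v, when velocity increases by a factor of 10, the wavelength decreases by a factor of 10.

λ₂/λ₁ = v₁/v₂ = 1/10

The wavelength decreases by a factor of 10.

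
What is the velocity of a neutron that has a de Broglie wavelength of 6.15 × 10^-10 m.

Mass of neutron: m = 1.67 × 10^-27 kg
6.45 × 10^2 m/s

From the de Broglie relation λ = h/(mv), we solve for v:

v = h/(mλ)
v = (6.626 × 10^-34 J·s) / (1.67 × 10^-27 kg × 6.15 × 10^-10 m)
v = 6.45 × 10^2 m/s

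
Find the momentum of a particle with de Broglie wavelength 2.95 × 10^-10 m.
2.25 × 10^-24 kg·m/s

From the de Broglie relation λ = h/p, we solve for p:

p = h/λ
p = (6.626 × 10^-34 J·s) / (2.95 × 10^-10 m)
p = 2.25 × 10^-24 kg·m/s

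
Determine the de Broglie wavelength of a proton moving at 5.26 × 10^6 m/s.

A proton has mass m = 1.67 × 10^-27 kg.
7.54 × 10^-14 m

Using the de Broglie relation λ = h/(mv):

λ = h/(mv)
λ = (6.626 × 10^-34 J·s) / (1.67 × 10^-27 kg × 5.26 × 10^6 m/s)
λ = 7.54 × 10^-14 m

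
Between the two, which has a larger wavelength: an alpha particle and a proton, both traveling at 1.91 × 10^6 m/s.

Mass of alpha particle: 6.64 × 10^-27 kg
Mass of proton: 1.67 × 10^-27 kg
The proton has the longer wavelength.

Using λ = h/(mv), since both particles have the same velocity, the wavelength depends only on mass.

For alpha particle: λ₁ = h/(m₁v) = 5.22 × 10^-14 m
For proton: λ₂ = h/(m₂v) = 2.08 × 10^-13 m

Since λ ∝ 1/m at constant velocity, the lighter particle has the longer wavelength.

The proton has the longer de Broglie wavelength.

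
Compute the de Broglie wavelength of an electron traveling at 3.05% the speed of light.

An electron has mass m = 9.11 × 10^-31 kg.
7.95 × 10^-11 m

Using the de Broglie relation λ = h/(mv):

v = 3.05% × c = 9.144 × 10^6 m/s

λ = h/(mv)
λ = (6.626 × 10^-34 J·s) / (9.11 × 10^-31 kg × 9.144 × 10^6 m/s)
λ = 7.95 × 10^-11 m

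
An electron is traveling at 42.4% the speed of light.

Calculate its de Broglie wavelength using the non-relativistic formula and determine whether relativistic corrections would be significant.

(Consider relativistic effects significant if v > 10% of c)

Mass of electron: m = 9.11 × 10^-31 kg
Yes, relativistic corrections are needed.

Using the non-relativistic de Broglie formula λ = h/(mv):

v = 42.4% × c = 1.271 × 10^8 m/s

λ = h/(mv)
λ = (6.626 × 10^-34 J·s) / (9.11 × 10^-31 kg × 1.271 × 10^8 m/s)
λ = 5.72 × 10^-12 m

Since v = 42.4% of c > 10% of c, relativistic corrections ARE significant and the actual wavelength would differ from this non-relativistic estimate.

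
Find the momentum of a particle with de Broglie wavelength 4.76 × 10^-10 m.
1.39 × 10^-24 kg·m/s

From the de Broglie relation λ = h/p, we solve for p:

p = h/λ
p = (6.626 × 10^-34 J·s) / (4.76 × 10^-10 m)
p = 1.39 × 10^-24 kg·m/s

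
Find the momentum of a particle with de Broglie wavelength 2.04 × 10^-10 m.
3.25 × 10^-24 kg·m/s

From the de Broglie relation λ = h/p, we solve for p:

p = h/λ
p = (6.626 × 10^-34 J·s) / (2.04 × 10^-10 m)
p = 3.25 × 10^-24 kg·m/s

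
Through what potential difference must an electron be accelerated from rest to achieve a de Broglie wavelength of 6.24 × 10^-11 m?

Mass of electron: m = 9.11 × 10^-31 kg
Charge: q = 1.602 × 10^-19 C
386 V

From λ = h/√(2mqV), we solve for V:

λ² = h²/(2mqV)
V = h²/(2mqλ²)
V = (6.626 × 10^-34 J·s)² / (2 × 9.11 × 10^-31 kg × 1.602 × 10^-19 C × (6.24 × 10^-11 m)²)
V = 386 V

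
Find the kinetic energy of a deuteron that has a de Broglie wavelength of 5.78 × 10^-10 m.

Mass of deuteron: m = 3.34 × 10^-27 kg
1.97 × 10^-22 J (or 1.23 × 10^-3 eV)

From λ = h/√(2mKE), we solve for KE:

λ² = h²/(2mKE)
KE = h²/(2mλ²)
KE = (6.626 × 10^-34 J·s)² / (2 × 3.34 × 10^-27 kg × (5.78 × 10^-10 m)²)
KE = 1.97 × 10^-22 J
KE = 1.23 × 10^-3 eV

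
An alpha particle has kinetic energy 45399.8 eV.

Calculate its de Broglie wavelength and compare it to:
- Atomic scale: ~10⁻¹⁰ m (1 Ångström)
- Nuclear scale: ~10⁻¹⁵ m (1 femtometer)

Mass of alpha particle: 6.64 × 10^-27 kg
λ = 6.74 × 10^-14 m, which is between nuclear and atomic scales.

Using λ = h/√(2mKE):

KE = 45399.8 eV = 7.274 × 10^-15 J

λ = h/√(2mKE)
λ = (6.626 × 10^-34 J·s) / √(2 × 6.64 × 10^-27 kg × 7.274 × 10^-15 J)
λ = 6.74 × 10^-14 m

Comparison:
- Atomic scale (10⁻¹⁰ m): λ is 0.00067× this size
- Nuclear scale (10⁻¹⁵ m): λ is 67× this size

The wavelength is between nuclear and atomic scales.

This wavelength is appropriate for probing atomic structure but too large for nuclear physics experiments.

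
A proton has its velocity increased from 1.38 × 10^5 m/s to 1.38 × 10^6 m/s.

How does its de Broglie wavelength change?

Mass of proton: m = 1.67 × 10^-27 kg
The wavelength decreases by a factor of 10.

Using λ = h/(mv):

Initial wavelength: λ₁ = h/(mv₁) = 2.88 × 10^-12 m
Final wavelength: λ₂ = h/(mv₂) = 2.88 × 10^-13 m

Since λ ∝ 1/v, when velocity increases by a factor of 10, the wavelength decreases by a factor of 10.

λ₂/λ₁ = v₁/v₂ = 1/10

The wavelength decreases by a factor of 10.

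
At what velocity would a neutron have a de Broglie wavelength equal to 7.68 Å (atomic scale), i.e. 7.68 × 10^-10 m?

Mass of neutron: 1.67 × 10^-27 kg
5.17 × 10^2 m/s

From λ = h/(mv), solve for v:

v = h/(mλ)
v = (6.626 × 10^-34 J·s) / (1.67 × 10^-27 kg × 7.68 × 10^-10 m)
v = 5.17 × 10^2 m/s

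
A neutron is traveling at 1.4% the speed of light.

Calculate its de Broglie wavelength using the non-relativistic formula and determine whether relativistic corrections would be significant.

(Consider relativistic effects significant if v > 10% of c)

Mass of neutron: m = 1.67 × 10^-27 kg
No, relativistic corrections are not needed.

Using the non-relativistic de Broglie formula λ = h/(mv):

v = 1.4% × c = 4.197 × 10^6 m/s

λ = h/(mv)
λ = (6.626 × 10^-34 J·s) / (1.67 × 10^-27 kg × 4.197 × 10^6 m/s)
λ = 9.45 × 10^-14 m

Since v = 1.4% of c < 10% of c, relativistic corrections are NOT significant and this non-relativistic result is a good approximation.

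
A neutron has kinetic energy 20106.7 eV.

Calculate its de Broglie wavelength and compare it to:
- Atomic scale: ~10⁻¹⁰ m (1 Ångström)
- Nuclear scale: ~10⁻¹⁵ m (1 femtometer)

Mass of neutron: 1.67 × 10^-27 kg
λ = 2.02 × 10^-13 m, which is between nuclear and atomic scales.

Using λ = h/√(2mKE):

KE = 20106.7 eV = 3.221 × 10^-15 J

λ = h/√(2mKE)
λ = (6.626 × 10^-34 J·s) / √(2 × 1.67 × 10^-27 kg × 3.221 × 10^-15 J)
λ = 2.02 × 10^-13 m

Comparison:
- Atomic scale (10⁻¹⁰ m): λ is 0.002× this size
- Nuclear scale (10⁻¹⁵ m): λ is 2e+02× this size

The wavelength is between nuclear and atomic scales.

This wavelength is appropriate for probing atomic structure but too large for nuclear physics experiments.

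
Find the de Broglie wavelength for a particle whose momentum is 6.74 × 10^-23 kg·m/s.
9.83 × 10^-12 m

Using the de Broglie relation λ = h/p:

λ = h/p
λ = (6.626 × 10^-34 J·s) / (6.74 × 10^-23 kg·m/s)
λ = 9.83 × 10^-12 m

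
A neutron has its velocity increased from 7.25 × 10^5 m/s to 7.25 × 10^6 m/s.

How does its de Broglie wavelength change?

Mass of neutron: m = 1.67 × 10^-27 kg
The wavelength decreases by a factor of 10.

Using λ = h/(mv):

Initial wavelength: λ₁ = h/(mv₁) = 5.47 × 10^-13 m
Final wavelength: λ₂ = h/(mv₂) = 5.47 × 10^-14 m

Since λ ∝ 1/v, when velocity increases by a factor of 10, the wavelength decreases by a factor of 10.

λ₂/λ₁ = v₁/v₂ = 1/10

The wavelength decreases by a factor of 10.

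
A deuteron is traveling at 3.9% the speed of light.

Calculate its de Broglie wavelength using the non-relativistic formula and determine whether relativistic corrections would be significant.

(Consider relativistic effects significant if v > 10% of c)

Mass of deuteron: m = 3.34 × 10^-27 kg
No, relativistic corrections are not needed.

Using the non-relativistic de Broglie formula λ = h/(mv):

v = 3.9% × c = 1.169 × 10^7 m/s

λ = h/(mv)
λ = (6.626 × 10^-34 J·s) / (3.34 × 10^-27 kg × 1.169 × 10^7 m/s)
λ = 1.70 × 10^-14 m

Since v = 3.9% of c < 10% of c, relativistic corrections are NOT significant and this non-relativistic result is a good approximation.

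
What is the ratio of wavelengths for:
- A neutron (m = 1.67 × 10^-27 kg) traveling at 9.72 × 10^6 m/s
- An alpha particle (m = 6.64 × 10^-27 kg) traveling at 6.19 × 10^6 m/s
λ₁/λ₂ = 2.53

Using λ = h/(mv):

λ₁ = h/(m₁v₁) = 4.08 × 10^-14 m
λ₂ = h/(m₂v₂) = 1.61 × 10^-14 m

Ratio λ₁/λ₂ = (m₂v₂)/(m₁v₁)
         = (6.64 × 10^-27 kg × 6.19 × 10^6 m/s) / (1.67 × 10^-27 kg × 9.72 × 10^6 m/s)
         = 2.53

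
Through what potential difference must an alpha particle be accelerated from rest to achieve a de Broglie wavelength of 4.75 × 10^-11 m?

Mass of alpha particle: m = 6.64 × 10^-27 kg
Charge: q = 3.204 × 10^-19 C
4.57 × 10^-2 V

From λ = h/√(2mqV), we solve for V:

λ² = h²/(2mqV)
V = h²/(2mqλ²)
V = (6.626 × 10^-34 J·s)² / (2 × 6.64 × 10^-27 kg × 3.204 × 10^-19 C × (4.75 × 10^-11 m)²)
V = 4.57 × 10^-2 V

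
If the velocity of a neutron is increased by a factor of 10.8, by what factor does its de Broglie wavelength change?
The wavelength decreases by a factor of 10.8.

From λ = h/(mv), the wavelength is inversely proportional to velocity:

λ ∝ 1/v

If v → 10.8v, then λ → λ/10.8

When velocity is increased by a factor of 10.8, the wavelength decreases by a factor of 10.8.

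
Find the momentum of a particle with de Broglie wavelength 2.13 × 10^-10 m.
3.11 × 10^-24 kg·m/s

From the de Broglie relation λ = h/p, we solve for p:

p = h/λ
p = (6.626 × 10^-34 J·s) / (2.13 × 10^-10 m)
p = 3.11 × 10^-24 kg·m/s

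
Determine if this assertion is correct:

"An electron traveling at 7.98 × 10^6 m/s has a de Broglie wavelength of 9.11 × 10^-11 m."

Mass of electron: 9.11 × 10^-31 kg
True

The claim is correct.

Using λ = h/(mv):
λ = (6.626 × 10^-34 J·s) / (9.11 × 10^-31 kg × 7.98 × 10^6 m/s)
λ = 9.11 × 10^-11 m

This matches the claimed value.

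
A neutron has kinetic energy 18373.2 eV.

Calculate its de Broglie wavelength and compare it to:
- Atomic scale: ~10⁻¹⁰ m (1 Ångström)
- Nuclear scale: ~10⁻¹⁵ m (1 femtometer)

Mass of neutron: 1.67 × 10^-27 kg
λ = 2.11 × 10^-13 m, which is between nuclear and atomic scales.

Using λ = h/√(2mKE):

KE = 18373.2 eV = 2.944 × 10^-15 J

λ = h/√(2mKE)
λ = (6.626 × 10^-34 J·s) / √(2 × 1.67 × 10^-27 kg × 2.944 × 10^-15 J)
λ = 2.11 × 10^-13 m

Comparison:
- Atomic scale (10⁻¹⁰ m): λ is 0.0021× this size
- Nuclear scale (10⁻¹⁵ m): λ is 2.1e+02× this size

The wavelength is between nuclear and atomic scales.

This wavelength is appropriate for probing atomic structure but too large for nuclear physics experiments.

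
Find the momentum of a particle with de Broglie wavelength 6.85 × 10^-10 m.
9.67 × 10^-25 kg·m/s

From the de Broglie relation λ = h/p, we solve for p:

p = h/λ
p = (6.626 × 10^-34 J·s) / (6.85 × 10^-10 m)
p = 9.67 × 10^-25 kg·m/s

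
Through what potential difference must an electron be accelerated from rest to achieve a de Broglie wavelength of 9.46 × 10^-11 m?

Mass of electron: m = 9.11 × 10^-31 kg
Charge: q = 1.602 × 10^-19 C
168 V

From λ = h/√(2mqV), we solve for V:

λ² = h²/(2mqV)
V = h²/(2mqλ²)
V = (6.626 × 10^-34 J·s)² / (2 × 9.11 × 10^-31 kg × 1.602 × 10^-19 C × (9.46 × 10^-11 m)²)
V = 168 V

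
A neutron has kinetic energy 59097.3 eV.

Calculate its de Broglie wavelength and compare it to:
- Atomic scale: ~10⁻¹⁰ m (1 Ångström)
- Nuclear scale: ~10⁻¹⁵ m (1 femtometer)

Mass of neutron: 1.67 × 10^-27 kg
λ = 1.18 × 10^-13 m, which is between nuclear and atomic scales.

Using λ = h/√(2mKE):

KE = 59097.3 eV = 9.468 × 10^-15 J

λ = h/√(2mKE)
λ = (6.626 × 10^-34 J·s) / √(2 × 1.67 × 10^-27 kg × 9.468 × 10^-15 J)
λ = 1.18 × 10^-13 m

Comparison:
- Atomic scale (10⁻¹⁰ m): λ is 0.0012× this size
- Nuclear scale (10⁻¹⁵ m): λ is 1.2e+02× this size

The wavelength is between nuclear and atomic scales.

This wavelength is appropriate for probing atomic structure but too large for nuclear physics experiments.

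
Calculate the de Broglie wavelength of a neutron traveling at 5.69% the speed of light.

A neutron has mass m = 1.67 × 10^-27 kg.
2.33 × 10^-14 m

Using the de Broglie relation λ = h/(mv):

v = 5.69% × c = 1.706 × 10^7 m/s

λ = h/(mv)
λ = (6.626 × 10^-34 J·s) / (1.67 × 10^-27 kg × 1.706 × 10^7 m/s)
λ = 2.33 × 10^-14 m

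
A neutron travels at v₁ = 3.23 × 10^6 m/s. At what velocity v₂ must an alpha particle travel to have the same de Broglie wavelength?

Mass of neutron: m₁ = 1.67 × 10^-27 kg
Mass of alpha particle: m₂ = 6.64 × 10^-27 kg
v₂ = 8.12 × 10^5 m/s

For equal de Broglie wavelengths: λ₁ = λ₂

h/(m₁v₁) = h/(m₂v₂)
m₁v₁ = m₂v₂
v₂ = v₁ · (m₁/m₂)

v₂ = 3.23 × 10^6 m/s × (1.67 × 10^-27 kg / 6.64 × 10^-27 kg)
v₂ = 8.12 × 10^5 m/s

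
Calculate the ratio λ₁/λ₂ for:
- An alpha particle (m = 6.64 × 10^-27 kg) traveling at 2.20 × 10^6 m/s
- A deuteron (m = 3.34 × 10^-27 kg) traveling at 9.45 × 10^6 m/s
λ₁/λ₂ = 2.16

Using λ = h/(mv):

λ₁ = h/(m₁v₁) = 4.54 × 10^-14 m
λ₂ = h/(m₂v₂) = 2.10 × 10^-14 m

Ratio λ₁/λ₂ = (m₂v₂)/(m₁v₁)
         = (3.34 × 10^-27 kg × 9.45 × 10^6 m/s) / (6.64 × 10^-27 kg × 2.20 × 10^6 m/s)
         = 2.16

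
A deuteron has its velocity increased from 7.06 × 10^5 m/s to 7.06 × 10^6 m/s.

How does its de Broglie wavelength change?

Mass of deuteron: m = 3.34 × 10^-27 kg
The wavelength decreases by a factor of 10.

Using λ = h/(mv):

Initial wavelength: λ₁ = h/(mv₁) = 2.81 × 10^-13 m
Final wavelength: λ₂ = h/(mv₂) = 2.81 × 10^-14 m

Since λ ∝ 1/v, when velocity increases by a factor of 10, the wavelength decreases by a factor of 10.

λ₂/λ₁ = v₁/v₂ = 1/10

The wavelength decreases by a factor of 10.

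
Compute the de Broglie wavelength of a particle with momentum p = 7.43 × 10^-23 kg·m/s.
8.92 × 10^-12 m

Using the de Broglie relation λ = h/p:

λ = h/p
λ = (6.626 × 10^-34 J·s) / (7.43 × 10^-23 kg·m/s)
λ = 8.92 × 10^-12 m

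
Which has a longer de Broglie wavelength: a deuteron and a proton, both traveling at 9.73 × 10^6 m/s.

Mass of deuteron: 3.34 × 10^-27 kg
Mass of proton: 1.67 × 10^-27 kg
The proton has the longer wavelength.

Using λ = h/(mv), since both particles have the same velocity, the wavelength depends only on mass.

For deuteron: λ₁ = h/(m₁v) = 2.04 × 10^-14 m
For proton: λ₂ = h/(m₂v) = 4.08 × 10^-14 m

Since λ ∝ 1/m at constant velocity, the lighter particle has the longer wavelength.

The proton has the longer de Broglie wavelength.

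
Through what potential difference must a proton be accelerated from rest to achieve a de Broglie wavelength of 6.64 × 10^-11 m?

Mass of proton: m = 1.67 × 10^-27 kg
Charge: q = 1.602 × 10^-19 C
1.86 × 10^-1 V

From λ = h/√(2mqV), we solve for V:

λ² = h²/(2mqV)
V = h²/(2mqλ²)
V = (6.626 × 10^-34 J·s)² / (2 × 1.67 × 10^-27 kg × 1.602 × 10^-19 C × (6.64 × 10^-11 m)²)
V = 1.86 × 10^-1 V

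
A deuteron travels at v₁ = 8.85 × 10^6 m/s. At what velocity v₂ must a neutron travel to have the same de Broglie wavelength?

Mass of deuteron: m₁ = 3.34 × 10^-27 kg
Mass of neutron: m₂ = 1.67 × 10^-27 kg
v₂ = 1.77 × 10^7 m/s

For equal de Broglie wavelengths: λ₁ = λ₂

h/(m₁v₁) = h/(m₂v₂)
m₁v₁ = m₂v₂
v₂ = v₁ · (m₁/m₂)

v₂ = 8.85 × 10^6 m/s × (3.34 × 10^-27 kg / 1.67 × 10^-27 kg)
v₂ = 1.77 × 10^7 m/s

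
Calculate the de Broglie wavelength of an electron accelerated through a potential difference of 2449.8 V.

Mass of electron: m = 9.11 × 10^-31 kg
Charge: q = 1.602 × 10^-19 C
2.48 × 10^-11 m

When a particle is accelerated through voltage V, it gains kinetic energy KE = qV.

The de Broglie wavelength is then λ = h/√(2mqV):

λ = h/√(2mqV)
λ = (6.626 × 10^-34 J·s) / √(2 × 9.11 × 10^-31 kg × 1.602 × 10^-19 C × 2449.8 V)
λ = 2.48 × 10^-11 m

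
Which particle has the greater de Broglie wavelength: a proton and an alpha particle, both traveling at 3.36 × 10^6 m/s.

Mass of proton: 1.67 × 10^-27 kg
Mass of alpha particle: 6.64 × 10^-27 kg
The proton has the longer wavelength.

Using λ = h/(mv), since both particles have the same velocity, the wavelength depends only on mass.

For proton: λ₁ = h/(m₁v) = 1.18 × 10^-13 m
For alpha particle: λ₂ = h/(m₂v) = 2.97 × 10^-14 m

Since λ ∝ 1/m at constant velocity, the lighter particle has the longer wavelength.

The proton has the longer de Broglie wavelength.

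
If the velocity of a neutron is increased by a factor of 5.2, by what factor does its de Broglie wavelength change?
The wavelength decreases by a factor of 5.2.

From λ = h/(mv), the wavelength is inversely proportional to velocity:

λ ∝ 1/v

If v → 5.2v, then λ → λ/5.2

When velocity is increased by a factor of 5.2, the wavelength decreases by a factor of 5.2.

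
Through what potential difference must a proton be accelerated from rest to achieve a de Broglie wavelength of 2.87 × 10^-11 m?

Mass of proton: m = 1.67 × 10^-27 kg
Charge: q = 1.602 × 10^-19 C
9.96 × 10^-1 V

From λ = h/√(2mqV), we solve for V:

λ² = h²/(2mqV)
V = h²/(2mqλ²)
V = (6.626 × 10^-34 J·s)² / (2 × 1.67 × 10^-27 kg × 1.602 × 10^-19 C × (2.87 × 10^-11 m)²)
V = 9.96 × 10^-1 V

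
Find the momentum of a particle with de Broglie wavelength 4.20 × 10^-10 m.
1.58 × 10^-24 kg·m/s

From the de Broglie relation λ = h/p, we solve for p:

p = h/λ
p = (6.626 × 10^-34 J·s) / (4.20 × 10^-10 m)
p = 1.58 × 10^-24 kg·m/s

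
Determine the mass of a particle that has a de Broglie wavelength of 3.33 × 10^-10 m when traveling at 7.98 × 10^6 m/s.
2.49 × 10^-31 kg

From the de Broglie relation λ = h/(mv), we solve for m:

m = h/(λv)
m = (6.626 × 10^-34 J·s) / (3.33 × 10^-10 m × 7.98 × 10^6 m/s)
m = 2.49 × 10^-31 kg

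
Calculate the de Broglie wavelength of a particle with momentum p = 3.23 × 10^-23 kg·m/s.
2.05 × 10^-11 m

Using the de Broglie relation λ = h/p:

λ = h/p
λ = (6.626 × 10^-34 J·s) / (3.23 × 10^-23 kg·m/s)
λ = 2.05 × 10^-11 m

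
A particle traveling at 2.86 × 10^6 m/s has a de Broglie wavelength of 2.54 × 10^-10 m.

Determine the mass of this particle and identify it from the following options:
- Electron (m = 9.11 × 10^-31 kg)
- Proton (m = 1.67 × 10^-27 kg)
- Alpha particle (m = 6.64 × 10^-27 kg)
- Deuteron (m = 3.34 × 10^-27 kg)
The particle is an electron.

From λ = h/(mv), solve for mass:

m = h/(λv)
m = (6.626 × 10^-34 J·s) / (2.54 × 10^-10 m × 2.86 × 10^6 m/s)
m = 9.12 × 10^-31 kg

Comparing with the listed masses, this is closest to an electron.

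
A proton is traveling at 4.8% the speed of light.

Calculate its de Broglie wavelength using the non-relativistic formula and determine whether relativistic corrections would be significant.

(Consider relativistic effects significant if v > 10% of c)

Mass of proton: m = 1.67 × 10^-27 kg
No, relativistic corrections are not needed.

Using the non-relativistic de Broglie formula λ = h/(mv):

v = 4.8% × c = 1.439 × 10^7 m/s

λ = h/(mv)
λ = (6.626 × 10^-34 J·s) / (1.67 × 10^-27 kg × 1.439 × 10^7 m/s)
λ = 2.76 × 10^-14 m

Since v = 4.8% of c < 10% of c, relativistic corrections are NOT significant and this non-relativistic result is a good approximation.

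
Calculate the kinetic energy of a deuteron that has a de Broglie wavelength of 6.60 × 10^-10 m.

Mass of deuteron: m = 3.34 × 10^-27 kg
1.51 × 10^-22 J (or 9.42 × 10^-4 eV)

From λ = h/√(2mKE), we solve for KE:

λ² = h²/(2mKE)
KE = h²/(2mλ²)
KE = (6.626 × 10^-34 J·s)² / (2 × 3.34 × 10^-27 kg × (6.60 × 10^-10 m)²)
KE = 1.51 × 10^-22 J
KE = 9.42 × 10^-4 eV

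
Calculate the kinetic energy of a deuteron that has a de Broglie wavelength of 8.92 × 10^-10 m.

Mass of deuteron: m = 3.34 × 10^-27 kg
8.26 × 10^-23 J (or 5.16 × 10^-4 eV)

From λ = h/√(2mKE), we solve for KE:

λ² = h²/(2mKE)
KE = h²/(2mλ²)
KE = (6.626 × 10^-34 J·s)² / (2 × 3.34 × 10^-27 kg × (8.92 × 10^-10 m)²)
KE = 8.26 × 10^-23 J
KE = 5.16 × 10^-4 eV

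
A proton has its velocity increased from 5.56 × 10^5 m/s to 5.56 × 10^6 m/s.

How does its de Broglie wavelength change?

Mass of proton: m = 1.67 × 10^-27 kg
The wavelength decreases by a factor of 10.

Using λ = h/(mv):

Initial wavelength: λ₁ = h/(mv₁) = 7.14 × 10^-13 m
Final wavelength: λ₂ = h/(mv₂) = 7.14 × 10^-14 m

Since λ ∝ 1/v, when velocity increases by a factor of 10, the wavelength decreases by a factor of 10.

λ₂/λ₁ = v₁/v₂ = 1/10

The wavelength decreases by a factor of 10.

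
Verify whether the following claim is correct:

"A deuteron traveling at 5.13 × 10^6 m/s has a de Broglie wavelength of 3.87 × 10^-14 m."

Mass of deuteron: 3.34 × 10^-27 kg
True

The claim is correct.

Using λ = h/(mv):
λ = (6.626 × 10^-34 J·s) / (3.34 × 10^-27 kg × 5.13 × 10^6 m/s)
λ = 3.87 × 10^-14 m

This matches the claimed value.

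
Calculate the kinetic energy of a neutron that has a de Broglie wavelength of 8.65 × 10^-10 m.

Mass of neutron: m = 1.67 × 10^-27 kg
1.76 × 10^-22 J (or 1.10 × 10^-3 eV)

From λ = h/√(2mKE), we solve for KE:

λ² = h²/(2mKE)
KE = h²/(2mλ²)
KE = (6.626 × 10^-34 J·s)² / (2 × 1.67 × 10^-27 kg × (8.65 × 10^-10 m)²)
KE = 1.76 × 10^-22 J
KE = 1.10 × 10^-3 eV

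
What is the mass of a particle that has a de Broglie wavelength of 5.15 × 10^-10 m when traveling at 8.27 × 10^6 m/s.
1.56 × 10^-31 kg

From the de Broglie relation λ = h/(mv), we solve for m:

m = h/(λv)
m = (6.626 × 10^-34 J·s) / (5.15 × 10^-10 m × 8.27 × 10^6 m/s)
m = 1.56 × 10^-31 kg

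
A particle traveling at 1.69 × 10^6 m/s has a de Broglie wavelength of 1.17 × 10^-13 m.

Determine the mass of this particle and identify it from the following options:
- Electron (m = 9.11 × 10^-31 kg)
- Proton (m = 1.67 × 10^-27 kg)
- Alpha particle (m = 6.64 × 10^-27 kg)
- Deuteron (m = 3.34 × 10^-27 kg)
The particle is a deuteron.

From λ = h/(mv), solve for mass:

m = h/(λv)
m = (6.626 × 10^-34 J·s) / (1.17 × 10^-13 m × 1.69 × 10^6 m/s)
m = 3.35 × 10^-27 kg

Comparing with the listed masses, this is closest to a deuteron.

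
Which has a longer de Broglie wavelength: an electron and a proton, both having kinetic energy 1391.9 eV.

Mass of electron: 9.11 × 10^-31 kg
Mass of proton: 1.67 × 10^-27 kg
The electron has the longer wavelength.

Using λ = h/√(2mKE):

For electron: λ₁ = h/√(2m₁KE) = 3.29 × 10^-11 m
For proton: λ₂ = h/√(2m₂KE) = 7.68 × 10^-13 m

Since λ ∝ 1/√m at constant kinetic energy, the lighter particle has the longer wavelength.

The electron has the longer de Broglie wavelength.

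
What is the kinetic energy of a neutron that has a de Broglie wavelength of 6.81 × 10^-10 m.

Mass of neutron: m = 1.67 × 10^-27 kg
2.83 × 10^-22 J (or 1.77 × 10^-3 eV)

From λ = h/√(2mKE), we solve for KE:

λ² = h²/(2mKE)
KE = h²/(2mλ²)
KE = (6.626 × 10^-34 J·s)² / (2 × 1.67 × 10^-27 kg × (6.81 × 10^-10 m)²)
KE = 2.83 × 10^-22 J
KE = 1.77 × 10^-3 eV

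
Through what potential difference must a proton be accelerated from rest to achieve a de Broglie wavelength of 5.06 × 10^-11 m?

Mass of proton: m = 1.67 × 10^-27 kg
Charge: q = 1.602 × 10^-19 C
3.20 × 10^-1 V

From λ = h/√(2mqV), we solve for V:

λ² = h²/(2mqV)
V = h²/(2mqλ²)
V = (6.626 × 10^-34 J·s)² / (2 × 1.67 × 10^-27 kg × 1.602 × 10^-19 C × (5.06 × 10^-11 m)²)
V = 3.20 × 10^-1 V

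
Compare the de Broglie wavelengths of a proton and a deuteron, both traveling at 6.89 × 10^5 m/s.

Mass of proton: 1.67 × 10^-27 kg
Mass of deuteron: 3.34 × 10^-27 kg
The proton has the longer wavelength.

Using λ = h/(mv), since both particles have the same velocity, the wavelength depends only on mass.

For proton: λ₁ = h/(m₁v) = 5.76 × 10^-13 m
For deuteron: λ₂ = h/(m₂v) = 2.88 × 10^-13 m

Since λ ∝ 1/m at constant velocity, the lighter particle has the longer wavelength.

The proton has the longer de Broglie wavelength.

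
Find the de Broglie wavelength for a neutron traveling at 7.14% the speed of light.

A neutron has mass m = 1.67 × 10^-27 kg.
1.85 × 10^-14 m

Using the de Broglie relation λ = h/(mv):

v = 7.14% × c = 2.141 × 10^7 m/s

λ = h/(mv)
λ = (6.626 × 10^-34 J·s) / (1.67 × 10^-27 kg × 2.141 × 10^7 m/s)
λ = 1.85 × 10^-14 m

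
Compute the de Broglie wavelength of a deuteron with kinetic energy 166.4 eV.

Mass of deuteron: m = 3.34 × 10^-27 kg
1.57 × 10^-12 m

Using λ = h/√(2mKE):

First convert KE to Joules: KE = 166.4 eV = 2.666 × 10^-17 J

λ = h/√(2mKE)
λ = (6.626 × 10^-34 J·s) / √(2 × 3.34 × 10^-27 kg × 2.666 × 10^-17 J)
λ = 1.57 × 10^-12 m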